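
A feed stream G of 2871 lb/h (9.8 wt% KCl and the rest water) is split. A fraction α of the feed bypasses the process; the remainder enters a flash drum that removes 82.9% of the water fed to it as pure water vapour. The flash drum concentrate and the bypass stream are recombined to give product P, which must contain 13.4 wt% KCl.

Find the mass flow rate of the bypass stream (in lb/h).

All 2871×0.098 = 281.36 lb/h of KCl reaches P, so P = 281.36/0.134 = 2099.7 lb/h and vapour = 771.31 lb/h.
The evaporator receives (1−α)·2871 of feed at 0.902 water and removes 0.829 of that water:
0.829×0.902×(1−α)×2871 = 771.31
(1−α) = 771.31/2146.8 = 0.3593;  α = 0.6407.
Bypass flow = 0.6407×2871 = 1839.5 lb/h.

1839 lb/h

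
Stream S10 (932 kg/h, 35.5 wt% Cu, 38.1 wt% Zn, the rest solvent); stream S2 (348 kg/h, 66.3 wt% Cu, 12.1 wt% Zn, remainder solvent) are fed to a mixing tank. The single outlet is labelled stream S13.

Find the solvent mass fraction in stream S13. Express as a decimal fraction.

0.2510

Total flow out = 932 + 348 = 1280 kg/h.
solvent in = 932×0.264 + 348×0.216 = 321.22 kg/h.
solvent mass fraction in S13 = 321.22/1280 = 0.2510.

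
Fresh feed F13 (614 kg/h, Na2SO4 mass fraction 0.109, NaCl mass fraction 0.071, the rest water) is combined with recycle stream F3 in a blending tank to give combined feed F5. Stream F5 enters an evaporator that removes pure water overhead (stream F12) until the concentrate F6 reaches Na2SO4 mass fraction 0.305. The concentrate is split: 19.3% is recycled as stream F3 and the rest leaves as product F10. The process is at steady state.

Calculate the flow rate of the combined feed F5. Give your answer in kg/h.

Overall Na2SO4 balance (none leaves overhead): Na2SO4 in fresh feed = Na2SO4 in product, i.e. 614×0.109 = (1−0.193)·F6·0.305.
F6 = 66.926/(0.305×0.807) = 271.91 kg/h.
Recycle F3 = 0.193×271.91 = 52.478 kg/h.
Combined feed F5 = 614 + 52.478 = 666.48 kg/h.

666.5 kg/h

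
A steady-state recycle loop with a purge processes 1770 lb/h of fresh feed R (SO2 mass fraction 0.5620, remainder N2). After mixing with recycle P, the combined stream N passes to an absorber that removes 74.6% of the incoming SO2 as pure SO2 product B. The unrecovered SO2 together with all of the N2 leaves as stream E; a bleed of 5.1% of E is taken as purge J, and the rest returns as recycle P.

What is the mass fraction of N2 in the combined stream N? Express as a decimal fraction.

N2 enters only via R and leaves only via the purge: 1770×0.438 = 0.051×(N2 in E), and the absorber passes all N2, so N2 in N = N2 in E = 15201 lb/h.
SO2 in N: m_A = 1770×0.562 + (1−0.051)·(1−0.746)·m_A, so m_A = 994.74/0.7590 = 1310.7 lb/h.
N = 1310.7 + 15201 = 16512 lb/h.
N2 fraction in N = 15201/16512 = 0.9206.

0.9206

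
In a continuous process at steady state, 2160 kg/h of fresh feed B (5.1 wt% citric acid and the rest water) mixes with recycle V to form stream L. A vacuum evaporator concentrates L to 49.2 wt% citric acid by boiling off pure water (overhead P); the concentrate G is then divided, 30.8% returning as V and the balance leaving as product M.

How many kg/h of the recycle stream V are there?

Overall citric acid balance (none leaves overhead): citric acid in fresh feed = citric acid in product, i.e. 2160×0.051 = (1−0.308)·G·0.492.
G = 110.16/(0.492×0.692) = 323.56 kg/h.
Recycle V = 0.308×323.56 = 99.656 kg/h.

99.66 kg/h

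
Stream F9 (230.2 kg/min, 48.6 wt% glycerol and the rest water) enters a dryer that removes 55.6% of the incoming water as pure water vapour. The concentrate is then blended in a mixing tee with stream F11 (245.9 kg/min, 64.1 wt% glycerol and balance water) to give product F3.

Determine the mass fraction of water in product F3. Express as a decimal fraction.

Vapour removed = 0.556×0.514×230.2 = 65.787 kg/min; concentrate = 164.41 kg/min.
water reaching the mixer = 52.535 (from concentrate) + 245.9×0.359 = 140.81 kg/min.
Product flow = 164.41 + 245.9 = 410.31 kg/min; water fraction = 0.3432.

0.3432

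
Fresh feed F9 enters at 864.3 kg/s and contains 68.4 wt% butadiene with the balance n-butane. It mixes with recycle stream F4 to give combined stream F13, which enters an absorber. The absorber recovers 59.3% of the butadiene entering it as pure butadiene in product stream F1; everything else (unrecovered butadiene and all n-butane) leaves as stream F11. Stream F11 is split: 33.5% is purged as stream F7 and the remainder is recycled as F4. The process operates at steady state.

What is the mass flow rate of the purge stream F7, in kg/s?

n-butane enters only via F9 and leaves only via the purge: 864.3×0.316 = 0.335×(n-butane in F11), and the absorber passes all n-butane, so n-butane in F13 = n-butane in F11 = 815.28 kg/s.
butadiene in F13: m_A = 864.3×0.684 + (1−0.335)·(1−0.593)·m_A, so m_A = 591.18/0.7293 = 810.56 kg/s.
F11 = (1−0.593)×810.56 + 815.28 = 1145.2 kg/s.
Purge F7 = 0.335×1145.2 = 383.64 kg/s.

383.6 kg/s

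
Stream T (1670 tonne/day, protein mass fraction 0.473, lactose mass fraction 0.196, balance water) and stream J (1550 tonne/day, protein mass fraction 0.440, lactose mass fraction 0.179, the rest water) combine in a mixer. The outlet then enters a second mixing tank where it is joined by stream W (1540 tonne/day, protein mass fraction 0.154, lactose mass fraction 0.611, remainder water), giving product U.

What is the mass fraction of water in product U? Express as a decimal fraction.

0.316

Overall, product flow = 4760 tonne/day.
water in = 1670×0.331 + 1550×0.381 + 1540×0.235 = 1505.2 tonne/day.
water fraction in U = 0.316.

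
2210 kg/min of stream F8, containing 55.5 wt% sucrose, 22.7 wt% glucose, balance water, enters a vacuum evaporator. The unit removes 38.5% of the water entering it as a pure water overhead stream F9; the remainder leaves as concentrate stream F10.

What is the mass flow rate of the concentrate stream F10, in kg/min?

2025 kg/min

water entering = 2210×0.218 = 481.78 kg/min; overhead removed = 0.385×481.78 = 185.49 kg/min.
Concentrate = 2210 − 185.49 = 2024.5 kg/min.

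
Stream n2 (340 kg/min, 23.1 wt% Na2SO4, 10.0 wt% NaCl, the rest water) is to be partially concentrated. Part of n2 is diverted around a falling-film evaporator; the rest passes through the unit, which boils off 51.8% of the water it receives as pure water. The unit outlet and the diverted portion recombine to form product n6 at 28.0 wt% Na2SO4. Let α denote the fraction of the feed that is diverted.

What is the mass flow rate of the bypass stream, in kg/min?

All 340×0.231 = 78.54 kg/min of Na2SO4 reaches n6, so n6 = 78.54/0.280 = 280.5 kg/min and vapour = 59.5 kg/min.
The evaporator receives (1−α)·340 of feed at 0.669 water and removes 0.518 of that water:
0.518×0.669×(1−α)×340 = 59.5
(1−α) = 59.5/117.82 = 0.5050;  α = 0.4950.
Bypass flow = 0.4950×340 = 168.3 kg/min.

168.3 kg/min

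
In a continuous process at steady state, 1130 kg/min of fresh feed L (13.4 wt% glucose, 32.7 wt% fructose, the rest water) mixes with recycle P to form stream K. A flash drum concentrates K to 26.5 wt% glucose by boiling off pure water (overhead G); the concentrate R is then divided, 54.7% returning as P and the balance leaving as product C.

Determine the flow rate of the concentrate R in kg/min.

Overall glucose balance (none leaves overhead): glucose in fresh feed = glucose in product, i.e. 1130×0.134 = (1−0.547)·R·0.265.
R = 151.42/(0.265×0.453) = 1261.4 kg/min.

1261 kg/min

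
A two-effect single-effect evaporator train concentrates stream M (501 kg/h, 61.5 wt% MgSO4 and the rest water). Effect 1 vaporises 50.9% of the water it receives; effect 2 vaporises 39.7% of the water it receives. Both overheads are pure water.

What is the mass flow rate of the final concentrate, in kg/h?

365.2 kg/h

water in feed = 501×0.385 = 192.88 kg/h.
After stage 1: water left = (1−0.509)×192.88 = 94.707; stream total = 402.82 kg/h.
After stage 2: water left = (1−0.397)×94.707 = 57.108; final concentrate = 365.22 kg/h.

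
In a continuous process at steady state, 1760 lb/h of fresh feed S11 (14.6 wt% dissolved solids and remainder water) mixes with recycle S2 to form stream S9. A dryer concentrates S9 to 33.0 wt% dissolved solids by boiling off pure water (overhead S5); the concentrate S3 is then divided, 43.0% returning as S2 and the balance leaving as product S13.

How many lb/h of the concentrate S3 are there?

1366 lb/h

Overall dissolved solids balance (none leaves overhead): dissolved solids in fresh feed = dissolved solids in product, i.e. 1760×0.146 = (1−0.430)·S3·0.330.
S3 = 256.96/(0.330×0.570) = 1366.1 lb/h.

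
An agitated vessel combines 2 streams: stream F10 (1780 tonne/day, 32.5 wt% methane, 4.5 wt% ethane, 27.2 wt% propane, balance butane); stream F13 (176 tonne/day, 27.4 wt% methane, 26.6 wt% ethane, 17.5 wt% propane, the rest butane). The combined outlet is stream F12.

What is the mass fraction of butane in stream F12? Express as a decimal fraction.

0.351

Total flow out = 1780 + 176 = 1956 tonne/day.
butane in = 1780×0.358 + 176×0.285 = 687.4 tonne/day.
butane mass fraction in F12 = 687.4/1956 = 0.351.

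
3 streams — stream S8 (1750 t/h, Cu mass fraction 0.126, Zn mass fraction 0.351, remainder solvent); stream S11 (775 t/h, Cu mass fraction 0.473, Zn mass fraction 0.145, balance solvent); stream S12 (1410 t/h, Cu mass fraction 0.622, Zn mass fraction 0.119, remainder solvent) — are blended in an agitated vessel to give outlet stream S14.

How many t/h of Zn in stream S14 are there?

894.4 t/h

Zn out = Zn in = 1750×0.351 + 775×0.145 + 1410×0.119 = 894.41 t/h.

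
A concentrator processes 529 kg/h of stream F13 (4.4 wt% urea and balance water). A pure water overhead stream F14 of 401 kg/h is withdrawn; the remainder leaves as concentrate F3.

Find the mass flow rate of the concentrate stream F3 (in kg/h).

128 kg/h

Concentrate = 529 − 401 = 128 kg/h.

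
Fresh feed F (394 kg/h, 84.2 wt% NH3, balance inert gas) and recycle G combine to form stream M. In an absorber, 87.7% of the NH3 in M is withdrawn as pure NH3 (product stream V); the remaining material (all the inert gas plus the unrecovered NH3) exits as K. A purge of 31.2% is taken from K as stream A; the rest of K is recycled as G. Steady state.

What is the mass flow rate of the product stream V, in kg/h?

NH3 in M: m_A = 394×0.842 + (1−0.312)·(1−0.877)·m_A, so m_A = 331.75/0.9154 = 362.42 kg/h.
Product V = 0.877×362.42 = 317.84 kg/h.

317.8 kg/h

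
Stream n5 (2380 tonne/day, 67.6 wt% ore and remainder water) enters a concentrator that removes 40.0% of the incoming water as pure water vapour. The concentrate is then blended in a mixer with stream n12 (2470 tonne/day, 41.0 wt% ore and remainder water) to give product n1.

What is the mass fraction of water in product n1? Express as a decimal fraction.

Vapour removed = 0.400×0.324×2380 = 308.45 tonne/day; concentrate = 2071.6 tonne/day.
water reaching the mixer = 462.67 (from concentrate) + 2470×0.590 = 1920 tonne/day.
Product flow = 2071.6 + 2470 = 4541.6 tonne/day; water fraction = 0.423.

0.423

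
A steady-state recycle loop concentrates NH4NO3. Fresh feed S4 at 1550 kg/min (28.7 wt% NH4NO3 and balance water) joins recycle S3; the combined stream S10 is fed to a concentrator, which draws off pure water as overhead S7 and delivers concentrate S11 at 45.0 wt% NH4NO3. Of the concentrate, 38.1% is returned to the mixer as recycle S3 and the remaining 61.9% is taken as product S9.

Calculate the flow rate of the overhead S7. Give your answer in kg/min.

Overall NH4NO3 balance (none leaves overhead): NH4NO3 in fresh feed = NH4NO3 in product, i.e. 1550×0.287 = (1−0.381)·S11·0.450.
S11 = 444.85/(0.450×0.619) = 1597 kg/min.
Recycle S3 = 0.381×1597 = 608.46 kg/min.
Combined feed S10 = 1550 + 608.46 = 2158.5 kg/min.
Overhead S7 = S10 − S11 = 2158.5 − 1597 = 561.44 kg/min.

561.4 kg/min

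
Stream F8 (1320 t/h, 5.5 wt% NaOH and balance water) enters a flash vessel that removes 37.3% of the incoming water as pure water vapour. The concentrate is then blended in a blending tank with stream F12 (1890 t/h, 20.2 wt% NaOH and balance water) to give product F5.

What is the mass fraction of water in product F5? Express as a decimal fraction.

0.834

Vapour removed = 0.373×0.945×1320 = 465.28 t/h; concentrate = 854.72 t/h.
water reaching the mixer = 782.12 (from concentrate) + 1890×0.798 = 2290.3 t/h.
Product flow = 854.72 + 1890 = 2744.7 t/h; water fraction = 0.834.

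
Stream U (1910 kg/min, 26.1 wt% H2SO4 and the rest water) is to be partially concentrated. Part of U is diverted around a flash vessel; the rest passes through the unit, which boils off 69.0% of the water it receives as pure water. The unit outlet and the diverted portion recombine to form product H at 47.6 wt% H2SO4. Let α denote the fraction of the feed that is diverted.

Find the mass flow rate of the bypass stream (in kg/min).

All 1910×0.261 = 498.51 kg/min of H2SO4 reaches H, so H = 498.51/0.476 = 1047.3 kg/min and vapour = 862.71 kg/min.
The evaporator receives (1−α)·1910 of feed at 0.739 water and removes 0.690 of that water:
0.690×0.739×(1−α)×1910 = 862.71
(1−α) = 862.71/973.93 = 0.8858;  α = 0.1142.
Bypass flow = 0.1142×1910 = 218.11 kg/min.

218.1 kg/min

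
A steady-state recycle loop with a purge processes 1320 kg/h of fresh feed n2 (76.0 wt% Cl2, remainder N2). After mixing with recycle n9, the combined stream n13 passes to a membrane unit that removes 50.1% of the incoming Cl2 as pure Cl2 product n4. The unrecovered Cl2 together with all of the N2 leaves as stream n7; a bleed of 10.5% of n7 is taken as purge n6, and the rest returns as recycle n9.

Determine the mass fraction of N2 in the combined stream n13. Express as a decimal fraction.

0.625

N2 enters only via n2 and leaves only via the purge: 1320×0.240 = 0.105×(N2 in n7), and the membrane unit passes all N2, so N2 in n13 = N2 in n7 = 3017.1 kg/h.
Cl2 in n13: m_A = 1320×0.760 + (1−0.105)·(1−0.501)·m_A, so m_A = 1003.2/0.5534 = 1812.8 kg/h.
n13 = 1812.8 + 3017.1 = 4830 kg/h.
N2 fraction in n13 = 3017.1/4830 = 0.625.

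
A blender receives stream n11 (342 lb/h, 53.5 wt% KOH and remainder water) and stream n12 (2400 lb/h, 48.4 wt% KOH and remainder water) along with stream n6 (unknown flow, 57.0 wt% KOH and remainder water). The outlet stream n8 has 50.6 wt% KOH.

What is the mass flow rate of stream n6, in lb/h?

670 lb/h

Let n6 be the unknown flow. Total out = 2742 + n6.
KOH balance: 1344.6 + 0.570·n6 = 0.506·(2742 + n6)
(0.570 − 0.506)·n6 = 0.506×2742 − 1344.6 = 42.882
n6 = 42.882 / 0.064 = 670.03 lb/h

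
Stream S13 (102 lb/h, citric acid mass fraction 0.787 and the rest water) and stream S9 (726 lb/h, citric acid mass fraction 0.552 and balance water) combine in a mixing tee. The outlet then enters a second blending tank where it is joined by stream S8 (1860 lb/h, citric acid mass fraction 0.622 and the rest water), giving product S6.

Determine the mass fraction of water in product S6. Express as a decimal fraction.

0.391

Overall, product flow = 2688 lb/h.
water in = 102×0.213 + 726×0.448 + 1860×0.378 = 1050.1 lb/h.
water fraction in S6 = 0.391.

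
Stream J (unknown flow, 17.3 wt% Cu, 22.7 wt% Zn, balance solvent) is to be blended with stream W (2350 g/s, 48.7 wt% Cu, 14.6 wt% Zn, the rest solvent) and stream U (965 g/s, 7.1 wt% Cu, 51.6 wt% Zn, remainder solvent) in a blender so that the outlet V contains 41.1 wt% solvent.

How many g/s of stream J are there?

Let J be the unknown flow. Total out = 3315 + J.
solvent balance: 1261 + 0.600·J = 0.411·(3315 + J)
(0.600 − 0.411)·J = 0.411×3315 − 1261 = 101.47
J = 101.47 / 0.189 = 536.88 g/s

536.9 g/s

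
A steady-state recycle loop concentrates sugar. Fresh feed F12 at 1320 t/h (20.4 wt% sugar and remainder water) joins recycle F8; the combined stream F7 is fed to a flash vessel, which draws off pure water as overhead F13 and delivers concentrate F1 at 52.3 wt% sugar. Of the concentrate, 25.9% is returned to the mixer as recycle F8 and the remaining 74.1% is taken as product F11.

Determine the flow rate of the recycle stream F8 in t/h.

Overall sugar balance (none leaves overhead): sugar in fresh feed = sugar in product, i.e. 1320×0.204 = (1−0.259)·F1·0.523.
F1 = 269.28/(0.523×0.741) = 694.84 t/h.
Recycle F8 = 0.259×694.84 = 179.96 t/h.

180 t/h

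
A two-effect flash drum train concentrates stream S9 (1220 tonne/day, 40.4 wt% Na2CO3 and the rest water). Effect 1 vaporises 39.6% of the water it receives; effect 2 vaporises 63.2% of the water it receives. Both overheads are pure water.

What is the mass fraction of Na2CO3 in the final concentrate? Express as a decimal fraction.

water in feed = 1220×0.596 = 727.12 tonne/day.
After stage 1: water left = (1−0.396)×727.12 = 439.18; stream total = 932.06 tonne/day.
After stage 2: water left = (1−0.632)×439.18 = 161.62; final concentrate = 654.5 tonne/day.
Na2CO3 fraction = 492.88/654.5 = 0.753.

0.753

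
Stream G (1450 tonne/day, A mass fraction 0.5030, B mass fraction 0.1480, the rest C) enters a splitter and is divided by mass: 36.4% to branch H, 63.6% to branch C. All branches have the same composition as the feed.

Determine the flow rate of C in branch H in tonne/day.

Branch H total = 0.364×1450 = 527.8 tonne/day.
C in H = 0.349×527.8 = 184.2 tonne/day.

184.2 tonne/day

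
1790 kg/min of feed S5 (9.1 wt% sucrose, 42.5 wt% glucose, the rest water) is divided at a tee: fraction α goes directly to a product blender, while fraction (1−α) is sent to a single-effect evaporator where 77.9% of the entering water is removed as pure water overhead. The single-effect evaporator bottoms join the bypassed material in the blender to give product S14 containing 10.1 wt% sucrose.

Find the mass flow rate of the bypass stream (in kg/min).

1320 kg/min

All 1790×0.091 = 162.89 kg/min of sucrose reaches S14, so S14 = 162.89/0.101 = 1612.8 kg/min and vapour = 177.23 kg/min.
The evaporator receives (1−α)·1790 of feed at 0.484 water and removes 0.779 of that water:
0.779×0.484×(1−α)×1790 = 177.23
(1−α) = 177.23/674.89 = 0.2626;  α = 0.7374.
Bypass flow = 0.7374×1790 = 1319.9 kg/min.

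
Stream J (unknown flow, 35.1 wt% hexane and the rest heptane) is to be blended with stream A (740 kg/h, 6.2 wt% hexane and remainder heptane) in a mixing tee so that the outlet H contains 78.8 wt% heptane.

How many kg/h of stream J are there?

Let J be the unknown flow. Total out = 740 + J.
heptane balance: 694.12 + 0.649·J = 0.788·(740 + J)
(0.649 − 0.788)·J = 0.788×740 − 694.12 = -111
J = -111 / -0.139 = 798.56 kg/h

798.6 kg/h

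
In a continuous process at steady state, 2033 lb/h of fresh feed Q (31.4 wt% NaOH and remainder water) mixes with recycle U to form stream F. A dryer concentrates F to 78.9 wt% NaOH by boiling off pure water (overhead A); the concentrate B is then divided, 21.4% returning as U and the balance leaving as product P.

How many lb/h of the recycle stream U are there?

220.3 lb/h

Overall NaOH balance (none leaves overhead): NaOH in fresh feed = NaOH in product, i.e. 2033×0.314 = (1−0.214)·B·0.789.
B = 638.36/(0.789×0.786) = 1029.4 lb/h.
Recycle U = 0.214×1029.4 = 220.28 lb/h.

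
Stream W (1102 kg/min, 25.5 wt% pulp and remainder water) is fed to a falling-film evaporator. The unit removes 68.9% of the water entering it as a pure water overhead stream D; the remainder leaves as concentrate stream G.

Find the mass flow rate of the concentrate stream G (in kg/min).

water entering = 1102×0.745 = 820.99 kg/min; overhead removed = 0.689×820.99 = 565.66 kg/min.
Concentrate = 1102 − 565.66 = 536.34 kg/min.

536.3 kg/min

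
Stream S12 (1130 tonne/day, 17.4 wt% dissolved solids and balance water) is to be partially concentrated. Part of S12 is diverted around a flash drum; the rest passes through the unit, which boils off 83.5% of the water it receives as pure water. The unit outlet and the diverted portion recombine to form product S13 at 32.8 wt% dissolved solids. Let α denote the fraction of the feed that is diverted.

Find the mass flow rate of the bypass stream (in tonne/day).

All 1130×0.174 = 196.62 tonne/day of dissolved solids reaches S13, so S13 = 196.62/0.328 = 599.45 tonne/day and vapour = 530.55 tonne/day.
The evaporator receives (1−α)·1130 of feed at 0.826 water and removes 0.835 of that water:
0.835×0.826×(1−α)×1130 = 530.55
(1−α) = 530.55/779.37 = 0.6807;  α = 0.3193.
Bypass flow = 0.3193×1130 = 360.77 tonne/day.

360.8 tonne/day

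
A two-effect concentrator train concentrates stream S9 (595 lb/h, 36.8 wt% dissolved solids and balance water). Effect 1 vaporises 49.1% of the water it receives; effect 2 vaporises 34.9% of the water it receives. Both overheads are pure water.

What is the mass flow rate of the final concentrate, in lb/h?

water in feed = 595×0.632 = 376.04 lb/h.
After stage 1: water left = (1−0.491)×376.04 = 191.4; stream total = 410.36 lb/h.
After stage 2: water left = (1−0.349)×191.4 = 124.6; final concentrate = 343.56 lb/h.

343.6 lb/h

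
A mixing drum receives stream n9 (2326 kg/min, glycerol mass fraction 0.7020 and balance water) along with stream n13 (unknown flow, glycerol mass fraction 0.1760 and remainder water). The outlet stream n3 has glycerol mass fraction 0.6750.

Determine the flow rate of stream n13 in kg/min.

Let n13 be the unknown flow. Total out = 2326 + n13.
glycerol balance: 1632.9 + 0.176·n13 = 0.675·(2326 + n13)
(0.176 − 0.675)·n13 = 0.675×2326 − 1632.9 = -62.802
n13 = -62.802 / -0.499 = 125.86 kg/min

125.9 kg/min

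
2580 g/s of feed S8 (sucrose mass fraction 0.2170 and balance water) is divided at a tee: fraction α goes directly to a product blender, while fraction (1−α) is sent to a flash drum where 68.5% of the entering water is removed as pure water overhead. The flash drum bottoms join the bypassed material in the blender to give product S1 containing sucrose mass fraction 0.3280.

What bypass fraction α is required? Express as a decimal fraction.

All 2580×0.217 = 559.86 g/s of sucrose reaches S1, so S1 = 559.86/0.328 = 1706.9 g/s and vapour = 873.11 g/s.
The evaporator receives (1−α)·2580 of feed at 0.783 water and removes 0.685 of that water:
0.685×0.783×(1−α)×2580 = 873.11
(1−α) = 873.11/1383.8 = 0.6310;  α = 0.3690.

0.369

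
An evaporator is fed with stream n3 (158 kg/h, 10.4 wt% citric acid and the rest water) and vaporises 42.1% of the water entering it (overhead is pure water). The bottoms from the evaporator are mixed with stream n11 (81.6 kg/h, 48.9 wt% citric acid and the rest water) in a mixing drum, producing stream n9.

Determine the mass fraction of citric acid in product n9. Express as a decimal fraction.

Vapour removed = 0.421×0.896×158 = 59.6 kg/h; concentrate = 98.4 kg/h.
citric acid reaching the mixer = 16.432 (from concentrate) + 81.6×0.489 = 56.334 kg/h.
Product flow = 98.4 + 81.6 = 180 kg/h; citric acid fraction = 0.313.

0.313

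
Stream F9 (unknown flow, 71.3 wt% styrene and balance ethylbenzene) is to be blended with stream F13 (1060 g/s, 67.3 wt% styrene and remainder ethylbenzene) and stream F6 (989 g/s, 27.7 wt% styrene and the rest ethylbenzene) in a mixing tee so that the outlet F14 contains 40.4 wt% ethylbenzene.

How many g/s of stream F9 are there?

1999 g/s

Let F9 be the unknown flow. Total out = 2049 + F9.
ethylbenzene balance: 1061.7 + 0.287·F9 = 0.404·(2049 + F9)
(0.287 − 0.404)·F9 = 0.404×2049 − 1061.7 = -233.87
F9 = -233.87 / -0.117 = 1998.9 g/s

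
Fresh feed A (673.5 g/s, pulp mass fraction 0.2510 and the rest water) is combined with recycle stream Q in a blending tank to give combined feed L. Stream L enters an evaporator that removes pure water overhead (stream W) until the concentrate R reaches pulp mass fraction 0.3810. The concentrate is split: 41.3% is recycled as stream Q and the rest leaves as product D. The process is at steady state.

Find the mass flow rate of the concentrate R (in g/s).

755.9 g/s

Overall pulp balance (none leaves overhead): pulp in fresh feed = pulp in product, i.e. 673.5×0.251 = (1−0.413)·R·0.381.
R = 169.05/(0.381×0.587) = 755.87 g/s.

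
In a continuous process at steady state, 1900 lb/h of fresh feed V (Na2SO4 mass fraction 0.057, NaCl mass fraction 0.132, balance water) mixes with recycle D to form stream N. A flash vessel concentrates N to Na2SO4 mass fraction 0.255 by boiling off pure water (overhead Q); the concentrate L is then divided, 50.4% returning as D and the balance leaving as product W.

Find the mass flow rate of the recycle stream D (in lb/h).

431.6 lb/h

Overall Na2SO4 balance (none leaves overhead): Na2SO4 in fresh feed = Na2SO4 in product, i.e. 1900×0.057 = (1−0.504)·L·0.255.
L = 108.3/(0.255×0.496) = 856.26 lb/h.
Recycle D = 0.504×856.26 = 431.56 lb/h.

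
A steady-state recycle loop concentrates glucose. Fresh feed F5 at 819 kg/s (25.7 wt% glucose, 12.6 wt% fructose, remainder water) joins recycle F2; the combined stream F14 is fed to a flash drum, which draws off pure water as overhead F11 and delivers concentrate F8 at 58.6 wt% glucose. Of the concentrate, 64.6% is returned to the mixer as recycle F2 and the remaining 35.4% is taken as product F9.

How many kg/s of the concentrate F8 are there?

Overall glucose balance (none leaves overhead): glucose in fresh feed = glucose in product, i.e. 819×0.257 = (1−0.646)·F8·0.586.
F8 = 210.48/(0.586×0.354) = 1014.6 kg/s.

1015 kg/s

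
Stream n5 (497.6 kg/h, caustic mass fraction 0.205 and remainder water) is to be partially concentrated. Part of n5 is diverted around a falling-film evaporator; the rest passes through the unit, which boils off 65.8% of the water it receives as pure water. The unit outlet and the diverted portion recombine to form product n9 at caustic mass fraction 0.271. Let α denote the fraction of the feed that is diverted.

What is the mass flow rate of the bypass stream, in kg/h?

265.9 kg/h

All 497.6×0.205 = 102.01 kg/h of caustic reaches n9, so n9 = 102.01/0.271 = 376.41 kg/h and vapour = 121.19 kg/h.
The evaporator receives (1−α)·497.6 of feed at 0.795 water and removes 0.658 of that water:
0.658×0.795×(1−α)×497.6 = 121.19
(1−α) = 121.19/260.3 = 0.4656;  α = 0.5344.
Bypass flow = 0.5344×497.6 = 265.93 kg/h.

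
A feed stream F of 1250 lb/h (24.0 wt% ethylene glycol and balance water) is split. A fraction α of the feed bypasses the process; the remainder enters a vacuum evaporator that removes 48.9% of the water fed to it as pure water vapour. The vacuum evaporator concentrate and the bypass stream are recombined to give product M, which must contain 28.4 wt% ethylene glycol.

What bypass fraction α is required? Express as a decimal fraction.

All 1250×0.240 = 300 lb/h of ethylene glycol reaches M, so M = 300/0.284 = 1056.3 lb/h and vapour = 193.66 lb/h.
The evaporator receives (1−α)·1250 of feed at 0.760 water and removes 0.489 of that water:
0.489×0.760×(1−α)×1250 = 193.66
(1−α) = 193.66/464.55 = 0.4169;  α = 0.5831.

0.583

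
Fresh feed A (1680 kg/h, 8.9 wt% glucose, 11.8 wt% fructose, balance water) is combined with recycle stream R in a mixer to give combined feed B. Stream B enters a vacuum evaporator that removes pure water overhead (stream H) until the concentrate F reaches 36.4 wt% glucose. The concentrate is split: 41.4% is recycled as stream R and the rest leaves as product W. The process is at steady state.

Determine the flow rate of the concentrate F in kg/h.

701 kg/h

Overall glucose balance (none leaves overhead): glucose in fresh feed = glucose in product, i.e. 1680×0.089 = (1−0.414)·F·0.364.
F = 149.52/(0.364×0.586) = 700.97 kg/h.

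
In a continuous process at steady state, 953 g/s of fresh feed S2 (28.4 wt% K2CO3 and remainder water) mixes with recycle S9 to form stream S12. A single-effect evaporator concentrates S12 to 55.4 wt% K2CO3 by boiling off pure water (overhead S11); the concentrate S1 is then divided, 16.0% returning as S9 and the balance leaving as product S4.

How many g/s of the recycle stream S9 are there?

Overall K2CO3 balance (none leaves overhead): K2CO3 in fresh feed = K2CO3 in product, i.e. 953×0.284 = (1−0.160)·S1·0.554.
S1 = 270.65/(0.554×0.840) = 581.6 g/s.
Recycle S9 = 0.160×581.6 = 93.056 g/s.

93.06 g/s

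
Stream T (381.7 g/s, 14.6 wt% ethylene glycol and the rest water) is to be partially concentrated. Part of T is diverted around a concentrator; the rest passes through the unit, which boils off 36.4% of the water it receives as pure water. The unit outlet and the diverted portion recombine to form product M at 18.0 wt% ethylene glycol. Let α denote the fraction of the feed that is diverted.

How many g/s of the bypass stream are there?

149.8 g/s

All 381.7×0.146 = 55.728 g/s of ethylene glycol reaches M, so M = 55.728/0.180 = 309.6 g/s and vapour = 72.099 g/s.
The evaporator receives (1−α)·381.7 of feed at 0.854 water and removes 0.364 of that water:
0.364×0.854×(1−α)×381.7 = 72.099
(1−α) = 72.099/118.65 = 0.6076;  α = 0.3924.
Bypass flow = 0.3924×381.7 = 149.76 g/s.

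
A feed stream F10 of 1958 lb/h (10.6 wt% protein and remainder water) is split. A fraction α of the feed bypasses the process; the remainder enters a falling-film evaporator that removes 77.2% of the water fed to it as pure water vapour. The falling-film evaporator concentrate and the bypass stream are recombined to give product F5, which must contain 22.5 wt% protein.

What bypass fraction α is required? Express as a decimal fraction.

All 1958×0.106 = 207.55 lb/h of protein reaches F5, so F5 = 207.55/0.225 = 922.44 lb/h and vapour = 1035.6 lb/h.
The evaporator receives (1−α)·1958 of feed at 0.894 water and removes 0.772 of that water:
0.772×0.894×(1−α)×1958 = 1035.6
(1−α) = 1035.6/1351.3 = 0.7663;  α = 0.2337.

0.234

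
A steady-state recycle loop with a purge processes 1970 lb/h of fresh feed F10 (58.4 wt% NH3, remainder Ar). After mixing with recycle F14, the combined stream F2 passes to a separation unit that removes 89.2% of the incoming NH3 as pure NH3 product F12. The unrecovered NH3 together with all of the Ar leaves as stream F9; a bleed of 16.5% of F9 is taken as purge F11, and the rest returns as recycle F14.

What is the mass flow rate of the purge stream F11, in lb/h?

Ar enters only via F10 and leaves only via the purge: 1970×0.416 = 0.165×(Ar in F9), and the separation unit passes all Ar, so Ar in F2 = Ar in F9 = 4966.8 lb/h.
NH3 in F2: m_A = 1970×0.584 + (1−0.165)·(1−0.892)·m_A, so m_A = 1150.5/0.9098 = 1264.5 lb/h.
F9 = (1−0.892)×1264.5 + 4966.8 = 5103.4 lb/h.
Purge F11 = 0.165×5103.4 = 842.05 lb/h.

842.1 lb/h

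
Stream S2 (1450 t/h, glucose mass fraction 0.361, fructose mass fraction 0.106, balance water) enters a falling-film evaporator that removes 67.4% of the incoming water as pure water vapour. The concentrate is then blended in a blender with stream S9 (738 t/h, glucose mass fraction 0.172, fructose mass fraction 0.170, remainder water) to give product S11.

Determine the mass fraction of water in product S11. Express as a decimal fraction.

0.442

Vapour removed = 0.674×0.533×1450 = 520.9 t/h; concentrate = 929.1 t/h.
water reaching the mixer = 251.95 (from concentrate) + 738×0.658 = 737.55 t/h.
Product flow = 929.1 + 738 = 1667.1 t/h; water fraction = 0.442.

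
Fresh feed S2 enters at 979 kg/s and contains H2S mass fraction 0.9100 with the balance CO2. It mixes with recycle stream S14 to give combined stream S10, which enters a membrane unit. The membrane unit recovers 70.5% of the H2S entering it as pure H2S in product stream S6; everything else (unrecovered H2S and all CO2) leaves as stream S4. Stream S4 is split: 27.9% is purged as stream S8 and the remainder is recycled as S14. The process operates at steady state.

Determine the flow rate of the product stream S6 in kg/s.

797.8 kg/s

H2S in S10: m_A = 979×0.910 + (1−0.279)·(1−0.705)·m_A, so m_A = 890.89/0.7873 = 1131.6 kg/s.
Product S6 = 0.705×1131.6 = 797.76 kg/s.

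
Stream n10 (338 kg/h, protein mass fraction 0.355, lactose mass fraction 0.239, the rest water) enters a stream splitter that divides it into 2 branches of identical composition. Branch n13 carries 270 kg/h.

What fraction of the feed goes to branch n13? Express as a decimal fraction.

0.799

Fraction to n13 = 270/338 = 0.7988.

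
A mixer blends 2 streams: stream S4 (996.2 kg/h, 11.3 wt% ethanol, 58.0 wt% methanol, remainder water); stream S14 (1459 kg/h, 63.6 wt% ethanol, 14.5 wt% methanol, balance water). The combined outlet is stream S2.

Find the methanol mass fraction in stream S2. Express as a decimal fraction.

0.322

Total flow out = 996.2 + 1459 = 2455.2 kg/h.
methanol in = 996.2×0.580 + 1459×0.145 = 789.35 kg/h.
methanol mass fraction in S2 = 789.35/2455.2 = 0.322.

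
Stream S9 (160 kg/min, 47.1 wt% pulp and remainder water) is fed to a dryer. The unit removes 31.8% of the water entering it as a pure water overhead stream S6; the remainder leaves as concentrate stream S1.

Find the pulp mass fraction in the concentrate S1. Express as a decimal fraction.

0.566

pulp is not removed: 160×0.471 = 75.36 kg/min of pulp enters S1.
water entering = 160×0.529 = 84.64 kg/min; overhead removed = 0.318×84.64 = 26.916 kg/min.
Concentrate = 160 − 26.916 = 133.08 kg/min.
Mass fraction = 75.36/133.08 = 0.566.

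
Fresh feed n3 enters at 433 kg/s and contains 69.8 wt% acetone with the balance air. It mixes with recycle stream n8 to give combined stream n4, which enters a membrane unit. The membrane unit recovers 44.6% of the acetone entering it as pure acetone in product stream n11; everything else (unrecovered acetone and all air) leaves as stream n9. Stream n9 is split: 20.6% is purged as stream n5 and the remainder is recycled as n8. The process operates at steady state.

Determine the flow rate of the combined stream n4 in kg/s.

air enters only via n3 and leaves only via the purge: 433×0.302 = 0.206×(air in n9), and the membrane unit passes all air, so air in n4 = air in n9 = 634.79 kg/s.
acetone in n4: m_A = 433×0.698 + (1−0.206)·(1−0.446)·m_A, so m_A = 302.23/0.5601 = 539.58 kg/s.
n4 = 539.58 + 634.79 = 1174.4 kg/s.

1174 kg/s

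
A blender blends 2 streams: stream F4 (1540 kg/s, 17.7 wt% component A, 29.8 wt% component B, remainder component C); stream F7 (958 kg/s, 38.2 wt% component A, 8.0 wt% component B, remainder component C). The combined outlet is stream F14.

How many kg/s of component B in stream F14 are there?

component B out = component B in = 1540×0.298 + 958×0.080 = 535.56 kg/s.

535.6 kg/s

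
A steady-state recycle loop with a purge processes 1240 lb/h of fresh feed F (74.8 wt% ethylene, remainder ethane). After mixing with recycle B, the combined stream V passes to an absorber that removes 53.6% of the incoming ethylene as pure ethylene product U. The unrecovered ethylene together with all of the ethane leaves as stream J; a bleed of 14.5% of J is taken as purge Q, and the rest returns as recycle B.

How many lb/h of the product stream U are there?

824.1 lb/h

ethylene in V: m_A = 1240×0.748 + (1−0.145)·(1−0.536)·m_A, so m_A = 927.52/0.6033 = 1537.5 lb/h.
Product U = 0.536×1537.5 = 824.08 lb/h.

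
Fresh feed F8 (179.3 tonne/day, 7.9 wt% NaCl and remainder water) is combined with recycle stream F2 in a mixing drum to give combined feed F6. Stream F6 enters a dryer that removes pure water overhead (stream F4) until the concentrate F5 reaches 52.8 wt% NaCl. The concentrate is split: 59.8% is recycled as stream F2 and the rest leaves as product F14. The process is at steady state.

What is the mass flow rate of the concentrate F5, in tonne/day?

66.73 tonne/day

Overall NaCl balance (none leaves overhead): NaCl in fresh feed = NaCl in product, i.e. 179.3×0.079 = (1−0.598)·F5·0.528.
F5 = 14.165/(0.528×0.402) = 66.734 tonne/day.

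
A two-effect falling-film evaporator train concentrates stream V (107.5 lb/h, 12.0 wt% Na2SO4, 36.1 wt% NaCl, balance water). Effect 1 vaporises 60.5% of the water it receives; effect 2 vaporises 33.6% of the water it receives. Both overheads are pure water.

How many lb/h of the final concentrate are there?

water in feed = 107.5×0.519 = 55.793 lb/h.
After stage 1: water left = (1−0.605)×55.793 = 22.038; stream total = 73.746 lb/h.
After stage 2: water left = (1−0.336)×22.038 = 14.633; final concentrate = 66.341 lb/h.

66.34 lb/h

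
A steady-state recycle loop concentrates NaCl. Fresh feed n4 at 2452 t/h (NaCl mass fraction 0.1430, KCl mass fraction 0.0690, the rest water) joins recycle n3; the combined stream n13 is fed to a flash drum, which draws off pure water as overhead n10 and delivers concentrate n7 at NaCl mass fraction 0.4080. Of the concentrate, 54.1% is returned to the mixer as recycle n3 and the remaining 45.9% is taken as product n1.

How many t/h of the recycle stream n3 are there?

1013 t/h

Overall NaCl balance (none leaves overhead): NaCl in fresh feed = NaCl in product, i.e. 2452×0.143 = (1−0.541)·n7·0.408.
n7 = 350.64/(0.408×0.459) = 1872.3 t/h.
Recycle n3 = 0.541×1872.3 = 1012.9 t/h.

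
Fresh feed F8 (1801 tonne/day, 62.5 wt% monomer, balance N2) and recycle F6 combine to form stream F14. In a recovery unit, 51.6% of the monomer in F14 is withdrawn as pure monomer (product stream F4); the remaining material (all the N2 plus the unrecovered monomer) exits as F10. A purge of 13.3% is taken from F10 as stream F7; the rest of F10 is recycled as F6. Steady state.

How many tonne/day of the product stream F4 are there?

1001 tonne/day

monomer in F14: m_A = 1801×0.625 + (1−0.133)·(1−0.516)·m_A, so m_A = 1125.6/0.5804 = 1939.5 tonne/day.
Product F4 = 0.516×1939.5 = 1000.8 tonne/day.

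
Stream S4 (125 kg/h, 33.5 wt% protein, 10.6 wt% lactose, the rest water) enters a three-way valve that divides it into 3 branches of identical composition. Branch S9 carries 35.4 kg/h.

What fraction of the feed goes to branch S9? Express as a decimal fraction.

0.283

Fraction to S9 = 35.4/125 = 0.2832.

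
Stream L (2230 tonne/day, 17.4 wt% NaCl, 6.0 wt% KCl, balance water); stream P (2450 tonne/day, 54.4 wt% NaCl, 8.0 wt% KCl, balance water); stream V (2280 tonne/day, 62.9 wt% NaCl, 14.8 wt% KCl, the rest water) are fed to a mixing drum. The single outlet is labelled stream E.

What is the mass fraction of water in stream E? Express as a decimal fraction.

0.451

Total flow out = 2230 + 2450 + 2280 = 6960 tonne/day.
water in = 2230×0.766 + 2450×0.376 + 2280×0.223 = 3137.8 tonne/day.
water mass fraction in E = 3137.8/6960 = 0.451.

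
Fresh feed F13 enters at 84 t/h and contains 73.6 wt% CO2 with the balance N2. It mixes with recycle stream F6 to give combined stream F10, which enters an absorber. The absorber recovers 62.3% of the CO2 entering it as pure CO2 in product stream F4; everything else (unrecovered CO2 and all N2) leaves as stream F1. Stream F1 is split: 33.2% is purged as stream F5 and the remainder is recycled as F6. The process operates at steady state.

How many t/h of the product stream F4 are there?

CO2 in F10: m_A = 84×0.736 + (1−0.332)·(1−0.623)·m_A, so m_A = 61.824/0.7482 = 82.634 t/h.
Product F4 = 0.623×82.634 = 51.481 t/h.

51.48 t/h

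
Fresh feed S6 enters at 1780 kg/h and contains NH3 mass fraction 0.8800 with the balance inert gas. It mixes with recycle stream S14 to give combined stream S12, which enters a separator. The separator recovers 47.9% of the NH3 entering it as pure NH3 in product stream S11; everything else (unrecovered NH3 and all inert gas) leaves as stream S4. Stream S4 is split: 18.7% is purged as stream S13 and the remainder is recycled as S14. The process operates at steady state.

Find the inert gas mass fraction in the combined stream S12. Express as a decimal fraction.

inert gas enters only via S6 and leaves only via the purge: 1780×0.120 = 0.187×(inert gas in S4), and the separator passes all inert gas, so inert gas in S12 = inert gas in S4 = 1142.2 kg/h.
NH3 in S12: m_A = 1780×0.880 + (1−0.187)·(1−0.479)·m_A, so m_A = 1566.4/0.5764 = 2717.4 kg/h.
S12 = 2717.4 + 1142.2 = 3859.7 kg/h.
inert gas fraction in S12 = 1142.2/3859.7 = 0.2959.

0.2959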